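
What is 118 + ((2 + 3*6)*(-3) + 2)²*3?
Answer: 10210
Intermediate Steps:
118 + ((2 + 3*6)*(-3) + 2)²*3 = 118 + ((2 + 18)*(-3) + 2)²*3 = 118 + (20*(-3) + 2)²*3 = 118 + (-60 + 2)²*3 = 118 + (-58)²*3 = 118 + 3364*3 = 118 + 10092 = 10210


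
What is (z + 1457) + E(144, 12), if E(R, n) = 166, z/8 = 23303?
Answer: 188047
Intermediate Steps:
z = 186424 (z = 8*23303 = 186424)
(z + 1457) + E(144, 12) = (186424 + 1457) + 166 = 187881 + 166 = 188047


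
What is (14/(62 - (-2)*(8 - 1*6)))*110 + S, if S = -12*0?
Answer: 70/3 ≈ 23.333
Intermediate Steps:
S = 0
(14/(62 - (-2)*(8 - 1*6)))*110 + S = (14/(62 - (-2)*(8 - 1*6)))*110 + 0 = (14/(62 - (-2)*(8 - 6)))*110 + 0 = (14/(62 - (-2)*2))*110 + 0 = (14/(62 - 1*(-4)))*110 + 0 = (14/(62 + 4))*110 + 0 = (14/66)*110 + 0 = (14*(1/66))*110 + 0 = (7/33)*110 + 0 = 70/3 + 0 = 70/3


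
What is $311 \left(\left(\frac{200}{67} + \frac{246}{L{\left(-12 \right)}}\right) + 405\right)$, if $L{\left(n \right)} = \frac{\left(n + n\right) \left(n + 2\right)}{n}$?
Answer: $\frac{82448899}{670} \approx 1.2306 \cdot 10^{5}$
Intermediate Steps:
$L{\left(n \right)} = 4 + 2 n$ ($L{\left(n \right)} = \frac{2 n \left(2 + n\right)}{n} = 4 + 2 n$)
$311 \left(\left(\frac{200}{67} + \frac{246}{L{\left(-12 \right)}}\right) + 405\right) = 311 \left(\left(\frac{200}{67} + \frac{246}{4 + 2 \left(-12\right)}\right) + 405\right) = 311 \left(\left(200 \cdot \frac{1}{67} + \frac{246}{4 - 24}\right) + 405\right) = 311 \left(\left(\frac{200}{67} + \frac{246}{-20}\right) + 405\right) = 311 \left(\left(\frac{200}{67} + 246 \left(- \frac{1}{20}\right)\right) + 405\right) = 311 \left(\left(\frac{200}{67} - \frac{123}{10}\right) + 405\right) = 311 \left(- \frac{6241}{670} + 405\right) = 311 \cdot \frac{265109}{670} = \frac{82448899}{670}$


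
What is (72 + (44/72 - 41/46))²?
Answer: 220403716/42849 ≈ 5143.7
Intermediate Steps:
(72 + (44/72 - 41/46))² = (72 + (44*(1/72) - 41*1/46))² = (72 + (11/18 - 41/46))² = (72 - 58/207)² = (14846/207)² = 220403716/42849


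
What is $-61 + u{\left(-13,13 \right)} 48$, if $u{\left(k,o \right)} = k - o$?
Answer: $-1309$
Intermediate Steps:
$-61 + u{\left(-13,13 \right)} 48 = -61 + \left(-13 - 13\right) 48 = -61 - 1248 = -1309$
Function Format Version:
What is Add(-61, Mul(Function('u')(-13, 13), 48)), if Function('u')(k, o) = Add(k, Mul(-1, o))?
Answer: -1309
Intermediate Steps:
Add(-61, Mul(Function('u')(-13, 13), 48)) = Add(-61, Mul(Add(-13, Mul(-1, 13)), 48)) = Add(-61, Mul(Add(-13, -13), 48)) = Add(-61, Mul(-26, 48)) = Add(-61, -1248) = -1309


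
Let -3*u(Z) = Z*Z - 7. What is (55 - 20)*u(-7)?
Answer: -490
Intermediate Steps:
u(Z) = 7/3 - Z²/3 (u(Z) = -(Z*Z - 7)/3 = -(Z² - 7)/3 = -(-7 + Z²)/3 = 7/3 - Z²/3)
(55 - 20)*u(-7) = (55 - 20)*(7/3 - ⅓*(-7)²) = 35*(7/3 - ⅓*49) = 35*(7/3 - 49/3) = 35*(-14) = -490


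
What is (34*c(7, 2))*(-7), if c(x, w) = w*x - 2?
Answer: -2856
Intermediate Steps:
c(x, w) = -2 + w*x
(34*c(7, 2))*(-7) = (34*(-2 + 2*7))*(-7) = (34*(-2 + 14))*(-7) = (34*12)*(-7) = 408*(-7) = -2856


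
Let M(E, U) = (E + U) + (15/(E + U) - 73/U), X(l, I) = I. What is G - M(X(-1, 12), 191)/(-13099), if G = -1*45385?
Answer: -23050467553930/507887527 ≈ -45385.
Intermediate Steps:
M(E, U) = E + U - 73/U + 15/(E + U) (M(E, U) = (E + U) + (-73/U + 15/(E + U)) = E + U - 73/U + 15/(E + U))
G = -45385
G - M(X(-1, 12), 191)/(-13099) = -45385 - (191**3 - 73*12 - 58*191 + 191*12**2 + 2*12*191**2)/(191*(12 + 191))/(-13099) = -45385 - (1/191)*(6967871 - 876 - 11078 + 191*144 + 2*12*36481)/203*(-1)/13099 = -45385 - (1/191)*(1/203)*(6967871 - 876 - 11078 + 27504 + 875544)*(-1)/13099 = -45385 - (1/191)*(1/203)*7858965*(-1)/13099 = -45385 - 7858965*(-1)/(38773*13099) = -45385 - 1*(-7858965/507887527) = -45385 + 7858965/507887527 = -23050467553930/507887527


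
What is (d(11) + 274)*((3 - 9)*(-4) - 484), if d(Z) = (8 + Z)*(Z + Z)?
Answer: -318320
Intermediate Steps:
d(Z) = 2*Z*(8 + Z) (d(Z) = (8 + Z)*(2*Z) = 2*Z*(8 + Z))
(d(11) + 274)*((3 - 9)*(-4) - 484) = (2*11*(8 + 11) + 274)*((3 - 9)*(-4) - 484) = (2*11*19 + 274)*(-6*(-4) - 484) = (418 + 274)*(24 - 484) = 692*(-460) = -318320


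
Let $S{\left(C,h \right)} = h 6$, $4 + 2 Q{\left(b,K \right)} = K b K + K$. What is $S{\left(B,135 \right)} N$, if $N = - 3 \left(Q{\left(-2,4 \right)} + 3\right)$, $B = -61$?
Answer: $31590$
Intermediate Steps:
$Q{\left(b,K \right)} = -2 + \frac{K}{2} + \frac{b K^{2}}{2}$ ($Q{\left(b,K \right)} = -2 + \frac{K b K + K}{2} = -2 + \frac{b K^{2} + K}{2} = -2 + \frac{K + b K^{2}}{2} = -2 + \left(\frac{K}{2} + \frac{b K^{2}}{2}\right) = -2 + \frac{K}{2} + \frac{b K^{2}}{2}$)
$S{\left(C,h \right)} = 6 h$
$N = 39$ ($N = - 3 \left(\left(-2 + \frac{1}{2} \cdot 4 + \frac{1}{2} \left(-2\right) 4^{2}\right) + 3\right) = - 3 \left(\left(-2 + 2 + \frac{1}{2} \left(-2\right) 16\right) + 3\right) = - 3 \left(\left(-2 + 2 - 16\right) + 3\right) = - 3 \left(-16 + 3\right) = \left(-3\right) \left(-13\right) = 39$)
$S{\left(B,135 \right)} N = 6 \cdot 135 \cdot 39 = 810 \cdot 39 = 31590$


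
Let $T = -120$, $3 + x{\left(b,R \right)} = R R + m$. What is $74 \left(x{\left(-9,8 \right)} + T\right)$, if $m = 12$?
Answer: $-3478$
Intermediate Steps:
$x{\left(b,R \right)} = 9 + R^{2}$ ($x{\left(b,R \right)} = -3 + \left(R R + 12\right) = -3 + \left(R^{2} + 12\right) = -3 + \left(12 + R^{2}\right) = 9 + R^{2}$)
$74 \left(x{\left(-9,8 \right)} + T\right) = 74 \left(\left(9 + 8^{2}\right) - 120\right) = 74 \left(\left(9 + 64\right) - 120\right) = 74 \left(73 - 120\right) = 74 \left(-47\right) = -3478$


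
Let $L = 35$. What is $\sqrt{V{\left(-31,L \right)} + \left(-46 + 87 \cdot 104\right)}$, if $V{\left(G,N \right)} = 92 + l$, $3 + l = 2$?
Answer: $\sqrt{9093} \approx 95.357$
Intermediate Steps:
$l = -1$ ($l = -3 + 2 = -1$)
$V{\left(G,N \right)} = 91$ ($V{\left(G,N \right)} = 92 - 1 = 91$)
$\sqrt{V{\left(-31,L \right)} + \left(-46 + 87 \cdot 104\right)} = \sqrt{91 + \left(-46 + 87 \cdot 104\right)} = \sqrt{91 + \left(-46 + 9048\right)} = \sqrt{91 + 9002} = \sqrt{9093}$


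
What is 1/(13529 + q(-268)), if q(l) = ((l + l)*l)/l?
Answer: 1/12993 ≈ 7.6964e-5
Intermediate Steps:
q(l) = 2*l (q(l) = ((2*l)*l)/l = (2*l**2)/l = 2*l)
1/(13529 + q(-268)) = 1/(13529 + 2*(-268)) = 1/(13529 - 536) = 1/12993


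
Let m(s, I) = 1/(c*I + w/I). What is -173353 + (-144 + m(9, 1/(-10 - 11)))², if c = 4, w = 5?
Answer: -744708914704/4879681 ≈ -1.5261e+5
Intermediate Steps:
m(s, I) = 1/(4*I + 5/I)
-173353 + (-144 + m(9, 1/(-10 - 11)))² = -173353 + (-144 + 1/((-10 - 11)*(5 + 4*(1/(-10 - 11))²)))² = -173353 + (-144 + 1/((-21)*(5 + 4*(1/(-21))²)))² = -173353 + (-144 - 1/(21*(5 + 4*(-1/21)²)))² = -173353 + (-144 - 1/(21*(5 + 4*(1/441))))² = -173353 + (-144 - 1/(21*(5 + 4/441)))² = -173353 + (-144 - 1/(21*2209/441))² = -173353 + (-144 - 1/21*441/2209)² = -173353 + (-144 - 21/2209)² = -173353 + (-318117/2209)² = -173353 + 101198425689/4879681 = -744708914704/4879681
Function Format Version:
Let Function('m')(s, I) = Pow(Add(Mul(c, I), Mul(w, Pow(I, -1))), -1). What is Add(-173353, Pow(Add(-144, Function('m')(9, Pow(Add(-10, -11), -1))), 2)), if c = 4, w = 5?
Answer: Rational(-744708914704, 4879681) ≈ -1.5261e+5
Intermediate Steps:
Function('m')(s, I) = Pow(Add(Mul(4, I), Mul(5, Pow(I, -1))), -1)
Add(-173353, Pow(Add(-144, Function('m')(9, Pow(Add(-10, -11), -1))), 2)) = Add(-173353, Pow(Add(-144, Mul(Pow(Add(-10, -11), -1), Pow(Add(5, Mul(4, Pow(Pow(Add(-10, -11), -1), 2))), -1))), 2)) = Add(-173353, Pow(Add(-144, Mul(Pow(-21, -1), Pow(Add(5, Mul(4, Pow(Pow(-21, -1), 2))), -1))), 2)) = Add(-173353, Pow(Add(-144, Mul(Rational(-1, 21), Pow(Add(5, Mul(4, Pow(Rational(-1, 21), 2))), -1))), 2)) = Add(-173353, Pow(Add(-144, Mul(Rational(-1, 21), Pow(Add(5, Mul(4, Rational(1, 441))), -1))), 2)) = Add(-173353, Pow(Add(-144, Mul(Rational(-1, 21), Pow(Add(5, Rational(4, 441)), -1))), 2)) = Add(-173353, Pow(Add(-144, Mul(Rational(-1, 21), Pow(Rational(2209, 441), -1))), 2)) = Add(-173353, Pow(Add(-144, Mul(Rational(-1, 21), Rational(441, 2209))), 2)) = Add(-173353, Pow(Add(-144, Rational(-21, 2209)), 2)) = Add(-173353, Pow(Rational(-318117, 2209), 2)) = Add(-173353, Rational(101198425689, 4879681)) = Rational(-744708914704, 4879681)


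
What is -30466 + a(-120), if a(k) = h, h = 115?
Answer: -30351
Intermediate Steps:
a(k) = 115
-30466 + a(-120) = -30466 + 115 = -30351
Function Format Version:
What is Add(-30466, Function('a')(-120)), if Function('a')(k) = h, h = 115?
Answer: -30351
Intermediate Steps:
Function('a')(k) = 115
Add(-30466, Function('a')(-120)) = Add(-30466, 115) = -30351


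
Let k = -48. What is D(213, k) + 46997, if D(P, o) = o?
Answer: 46949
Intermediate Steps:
D(213, k) + 46997 = -48 + 46997 = 46949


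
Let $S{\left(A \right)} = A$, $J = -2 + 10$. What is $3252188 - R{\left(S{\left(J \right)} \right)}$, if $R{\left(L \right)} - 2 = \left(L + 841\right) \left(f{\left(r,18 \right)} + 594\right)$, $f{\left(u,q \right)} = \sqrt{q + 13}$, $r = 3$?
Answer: $2747880 - 849 \sqrt{31} \approx 2.7432 \cdot 10^{6}$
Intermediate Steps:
$J = 8$
$f{\left(u,q \right)} = \sqrt{13 + q}$
$R{\left(L \right)} = 2 + \left(594 + \sqrt{31}\right) \left(841 + L\right)$ ($R{\left(L \right)} = 2 + \left(L + 841\right) \left(\sqrt{13 + 18} + 594\right) = 2 + \left(841 + L\right) \left(\sqrt{31} + 594\right) = 2 + \left(841 + L\right) \left(594 + \sqrt{31}\right) = 2 + \left(594 + \sqrt{31}\right) \left(841 + L\right)$)
$3252188 - R{\left(S{\left(J \right)} \right)} = 3252188 - \left(499556 + 594 \cdot 8 + 841 \sqrt{31} + 8 \sqrt{31}\right) = 3252188 - \left(499556 + 4752 + 841 \sqrt{31} + 8 \sqrt{31}\right) = 3252188 - \left(504308 + 849 \sqrt{31}\right) = 2747880 - 849 \sqrt{31}$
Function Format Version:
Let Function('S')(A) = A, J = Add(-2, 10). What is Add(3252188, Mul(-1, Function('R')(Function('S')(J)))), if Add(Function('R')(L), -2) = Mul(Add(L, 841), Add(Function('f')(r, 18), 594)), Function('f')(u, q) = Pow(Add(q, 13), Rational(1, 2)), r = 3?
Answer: Add(2747880, Mul(-849, Pow(31, Rational(1, 2)))) ≈ 2.7432e+6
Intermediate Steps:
J = 8
Function('f')(u, q) = Pow(Add(13, q), Rational(1, 2))
Function('R')(L) = Add(2, Mul(Add(594, Pow(31, Rational(1, 2))), Add(841, L))) (Function('R')(L) = Add(2, Mul(Add(L, 841), Add(Pow(Add(13, 18), Rational(1, 2)), 594))) = Add(2, Mul(Add(841, L), Add(Pow(31, Rational(1, 2)), 594))) = Add(2, Mul(Add(841, L), Add(594, Pow(31, Rational(1, 2))))) = Add(2, Mul(Add(594, Pow(31, Rational(1, 2))), Add(841, L))))
Add(3252188, Mul(-1, Function('R')(Function('S')(J)))) = Add(3252188, Mul(-1, Add(499556, Mul(594, 8), Mul(841, Pow(31, Rational(1, 2))), Mul(8, Pow(31, Rational(1, 2)))))) = Add(3252188, Mul(-1, Add(499556, 4752, Mul(841, Pow(31, Rational(1, 2))), Mul(8, Pow(31, Rational(1, 2)))))) = Add(3252188, Mul(-1, Add(504308, Mul(849, Pow(31, Rational(1, 2)))))) = Add(3252188, Add(-504308, Mul(-849, Pow(31, Rational(1, 2))))) = Add(2747880, Mul(-849, Pow(31, Rational(1, 2))))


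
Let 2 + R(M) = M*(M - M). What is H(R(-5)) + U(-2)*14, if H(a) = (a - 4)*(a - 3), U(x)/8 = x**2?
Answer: 478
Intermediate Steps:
R(M) = -2 (R(M) = -2 + M*(M - M) = -2 + M*0 = -2 + 0 = -2)
U(x) = 8*x**2
H(a) = (-4 + a)*(-3 + a)
H(R(-5)) + U(-2)*14 = (12 + (-2)**2 - 7*(-2)) + (8*(-2)**2)*14 = (12 + 4 + 14) + (8*4)*14 = 30 + 32*14 = 30 + 448 = 478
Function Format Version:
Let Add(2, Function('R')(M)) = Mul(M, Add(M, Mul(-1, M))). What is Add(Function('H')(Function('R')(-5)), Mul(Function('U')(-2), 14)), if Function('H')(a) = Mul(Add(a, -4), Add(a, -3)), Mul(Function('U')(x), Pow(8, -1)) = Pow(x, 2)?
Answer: 478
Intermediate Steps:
Function('R')(M) = -2 (Function('R')(M) = Add(-2, Mul(M, Add(M, Mul(-1, M)))) = Add(-2, Mul(M, 0)) = Add(-2, 0) = -2)
Function('U')(x) = Mul(8, Pow(x, 2))
Function('H')(a) = Mul(Add(-4, a), Add(-3, a))
Add(Function('H')(Function('R')(-5)), Mul(Function('U')(-2), 14)) = Add(Add(12, Pow(-2, 2), Mul(-7, -2)), Mul(Mul(8, Pow(-2, 2)), 14)) = Add(Add(12, 4, 14), Mul(Mul(8, 4), 14)) = Add(30, Mul(32, 14)) = Add(30, 448) = 478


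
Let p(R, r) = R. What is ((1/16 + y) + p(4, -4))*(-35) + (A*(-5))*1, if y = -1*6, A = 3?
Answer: 845/16 ≈ 52.813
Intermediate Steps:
y = -6
((1/16 + y) + p(4, -4))*(-35) + (A*(-5))*1 = ((1/16 - 6) + 4)*(-35) + (3*(-5))*1 = ((1/16 - 6) + 4)*(-35) - 15*1 = (-95/16 + 4)*(-35) - 15 = -31/16*(-35) - 15 = 1085/16 - 15 = 845/16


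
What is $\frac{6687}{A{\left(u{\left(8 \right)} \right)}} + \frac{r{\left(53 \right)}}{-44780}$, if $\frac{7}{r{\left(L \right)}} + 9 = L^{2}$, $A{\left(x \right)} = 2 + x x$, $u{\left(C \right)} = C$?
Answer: $\frac{19962923989}{197032000} \approx 101.32$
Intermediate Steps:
$A{\left(x \right)} = 2 + x^{2}$
$r{\left(L \right)} = \frac{7}{-9 + L^{2}}$
$\frac{6687}{A{\left(u{\left(8 \right)} \right)}} + \frac{r{\left(53 \right)}}{-44780} = \frac{6687}{2 + 8^{2}} + \frac{7 \frac{1}{-9 + 53^{2}}}{-44780} = \frac{6687}{2 + 64} + \frac{7}{-9 + 2809} \left(- \frac{1}{44780}\right) = \frac{6687}{66} + \frac{7}{2800} \left(- \frac{1}{44780}\right) = 6687 \cdot \frac{1}{66} + 7 \cdot \frac{1}{2800} \left(- \frac{1}{44780}\right) = \frac{2229}{22} + \frac{1}{400} \left(- \frac{1}{44780}\right) = \frac{2229}{22} - \frac{1}{17912000} = \frac{19962923989}{197032000}$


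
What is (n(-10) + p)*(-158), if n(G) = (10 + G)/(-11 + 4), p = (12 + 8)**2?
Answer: -63200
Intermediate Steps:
p = 400 (p = 20**2 = 400)
n(G) = -10/7 - G/7 (n(G) = (10 + G)/(-7) = (10 + G)*(-1/7) = -10/7 - G/7)
(n(-10) + p)*(-158) = ((-10/7 - 1/7*(-10)) + 400)*(-158) = ((-10/7 + 10/7) + 400)*(-158) = (0 + 400)*(-158) = 400*(-158) = -63200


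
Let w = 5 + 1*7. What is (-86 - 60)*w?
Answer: -1752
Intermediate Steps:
w = 12 (w = 5 + 7 = 12)
(-86 - 60)*w = (-86 - 60)*12 = -146*12 = -1752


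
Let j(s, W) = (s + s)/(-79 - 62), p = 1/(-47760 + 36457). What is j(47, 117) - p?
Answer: -22603/33909 ≈ -0.66658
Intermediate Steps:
p = -1/11303 (p = 1/(-11303) = -1/11303 ≈ -8.8472e-5)
j(s, W) = -2*s/141 (j(s, W) = (2*s)/(-141) = (2*s)*(-1/141) = -2*s/141)
j(47, 117) - p = -2/141*47 - 1*(-1/11303) = -2/3 + 1/11303 = -22603/33909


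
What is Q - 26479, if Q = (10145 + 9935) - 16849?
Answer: -23248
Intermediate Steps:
Q = 3231 (Q = 20080 - 16849 = 3231)
Q - 26479 = 3231 - 26479 = -23248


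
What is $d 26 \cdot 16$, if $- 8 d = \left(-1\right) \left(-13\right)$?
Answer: $-676$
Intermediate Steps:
$d = - \frac{13}{8}$ ($d = - \frac{\left(-1\right) \left(-13\right)}{8} = \left(- \frac{1}{8}\right) 13 = - \frac{13}{8} \approx -1.625$)
$d 26 \cdot 16 = \left(- \frac{13}{8}\right) 26 \cdot 16 = \left(- \frac{169}{4}\right) 16 = -676$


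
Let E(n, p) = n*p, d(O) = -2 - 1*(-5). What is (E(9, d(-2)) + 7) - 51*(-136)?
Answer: 6970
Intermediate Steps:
d(O) = 3 (d(O) = -2 + 5 = 3)
(E(9, d(-2)) + 7) - 51*(-136) = (9*3 + 7) - 51*(-136) = (27 + 7) + 6936 = 34 + 6936 = 6970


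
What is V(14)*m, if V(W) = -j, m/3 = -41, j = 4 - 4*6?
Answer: -2460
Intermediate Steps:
j = -20 (j = 4 - 24 = -20)
m = -123 (m = 3*(-41) = -123)
V(W) = 20 (V(W) = -1*(-20) = 20)
V(14)*m = 20*(-123) = -2460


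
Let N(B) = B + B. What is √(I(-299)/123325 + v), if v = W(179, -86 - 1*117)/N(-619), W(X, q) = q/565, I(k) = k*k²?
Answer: I*√2580609402323940493522/3450485510 ≈ 14.722*I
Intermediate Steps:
I(k) = k³
N(B) = 2*B
W(X, q) = q/565 (W(X, q) = q*(1/565) = q/565)
v = 203/699470 (v = ((-86 - 1*117)/565)/((2*(-619))) = ((-86 - 117)/565)/(-1238) = ((1/565)*(-203))*(-1/1238) = -203/565*(-1/1238) = 203/699470 ≈ 0.00029022)
√(I(-299)/123325 + v) = √((-299)³/123325 + 203/699470) = √(-26730899*1/123325 + 203/699470) = √(-26730899/123325 + 203/699470) = √(-3739487377711/17252427550) = I*√2580609402323940493522/3450485510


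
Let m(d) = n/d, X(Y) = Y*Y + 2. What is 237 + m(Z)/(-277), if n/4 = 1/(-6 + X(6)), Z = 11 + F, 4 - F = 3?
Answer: 6302303/26592 ≈ 237.00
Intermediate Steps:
F = 1 (F = 4 - 1*3 = 4 - 3 = 1)
Z = 12 (Z = 11 + 1 = 12)
X(Y) = 2 + Y**2 (X(Y) = Y**2 + 2 = 2 + Y**2)
n = 1/8 (n = 4/(-6 + (2 + 6**2)) = 4/(-6 + (2 + 36)) = 4/(-6 + 38) = 4/32 = 4*(1/32) = 1/8 ≈ 0.12500)
m(d) = 1/(8*d)
237 + m(Z)/(-277) = 237 + ((1/8)/12)/(-277) = 237 + ((1/8)*(1/12))*(-1/277) = 237 + (1/96)*(-1/277) = 237 - 1/26592 = 6302303/26592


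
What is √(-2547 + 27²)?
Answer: 3*I*√202 ≈ 42.638*I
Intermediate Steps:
√(-2547 + 27²) = √(-2547 + 729) = √(-1818) = 3*I*√202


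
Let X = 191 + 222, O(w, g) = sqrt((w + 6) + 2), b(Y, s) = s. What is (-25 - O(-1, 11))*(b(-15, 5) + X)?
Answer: -10450 - 418*sqrt(7) ≈ -11556.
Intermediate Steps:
O(w, g) = sqrt(8 + w) (O(w, g) = sqrt((6 + w) + 2) = sqrt(8 + w))
X = 413
(-25 - O(-1, 11))*(b(-15, 5) + X) = (-25 - sqrt(8 - 1))*(5 + 413) = (-25 - sqrt(7))*418 = -10450 - 418*sqrt(7)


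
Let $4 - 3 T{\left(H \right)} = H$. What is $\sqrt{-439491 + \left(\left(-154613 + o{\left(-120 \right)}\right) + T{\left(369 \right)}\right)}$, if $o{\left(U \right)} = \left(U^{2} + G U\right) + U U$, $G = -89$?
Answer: $\frac{i \sqrt{4992711}}{3} \approx 744.81 i$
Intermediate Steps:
$T{\left(H \right)} = \frac{4}{3} - \frac{H}{3}$
$o{\left(U \right)} = - 89 U + 2 U^{2}$ ($o{\left(U \right)} = \left(U^{2} - 89 U\right) + U U = \left(U^{2} - 89 U\right) + U^{2} = - 89 U + 2 U^{2}$)
$\sqrt{-439491 + \left(\left(-154613 + o{\left(-120 \right)}\right) + T{\left(369 \right)}\right)} = \sqrt{-439491 - \left(\frac{464204}{3} + 120 \left(-89 + 2 \left(-120\right)\right)\right)} = \sqrt{-439491 - \left(\frac{464204}{3} + 120 \left(-89 - 240\right)\right)} = \sqrt{-439491 - \frac{345764}{3}} = \sqrt{- \frac{1664237}{3}} = \frac{i \sqrt{4992711}}{3}$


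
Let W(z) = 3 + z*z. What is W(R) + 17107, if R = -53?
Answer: 19919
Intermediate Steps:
W(z) = 3 + z²
W(R) + 17107 = (3 + (-53)²) + 17107 = (3 + 2809) + 17107 = 2812 + 17107 = 19919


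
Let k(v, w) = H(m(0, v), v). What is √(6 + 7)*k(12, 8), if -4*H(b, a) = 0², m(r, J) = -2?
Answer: 0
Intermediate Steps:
H(b, a) = 0 (H(b, a) = -¼*0² = -¼*0 = 0)
k(v, w) = 0
√(6 + 7)*k(12, 8) = √(6 + 7)*0 = √13*0 = 0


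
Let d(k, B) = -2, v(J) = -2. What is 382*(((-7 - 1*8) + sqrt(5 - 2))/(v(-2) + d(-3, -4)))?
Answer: 2865/2 - 191*sqrt(3)/2 ≈ 1267.1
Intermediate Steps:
382*(((-7 - 1*8) + sqrt(5 - 2))/(v(-2) + d(-3, -4))) = 382*(((-7 - 1*8) + sqrt(5 - 2))/(-2 - 2)) = 382*(((-7 - 8) + sqrt(3))/(-4)) = 382*((-15 + sqrt(3))*(-1/4)) = 382*(15/4 - sqrt(3)/4) = 2865/2 - 191*sqrt(3)/2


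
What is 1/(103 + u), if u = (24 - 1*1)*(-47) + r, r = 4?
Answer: -1/974 ≈ -0.0010267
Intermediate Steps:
u = -1077 (u = (24 - 1*1)*(-47) + 4 = (24 - 1)*(-47) + 4 = 23*(-47) + 4 = -1081 + 4 = -1077)
1/(103 + u) = 1/(103 - 1077) = 1/(-974) = -1/974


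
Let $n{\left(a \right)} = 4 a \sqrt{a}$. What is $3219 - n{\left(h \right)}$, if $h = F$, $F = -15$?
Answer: $3219 + 60 i \sqrt{15} \approx 3219.0 + 232.38 i$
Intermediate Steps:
$h = -15$
$n{\left(a \right)} = 4 a^{\frac{3}{2}}$
$3219 - n{\left(h \right)} = 3219 - 4 \left(-15\right)^{\frac{3}{2}} = 3219 - 4 \left(- 15 i \sqrt{15}\right) = 3219 - - 60 i \sqrt{15} = 3219 + 60 i \sqrt{15}$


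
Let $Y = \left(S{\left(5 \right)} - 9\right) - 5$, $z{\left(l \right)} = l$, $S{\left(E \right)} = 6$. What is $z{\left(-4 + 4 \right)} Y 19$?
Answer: $0$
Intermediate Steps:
$Y = -8$ ($Y = \left(6 - 9\right) - 5 = -3 - 5 = -8$)
$z{\left(-4 + 4 \right)} Y 19 = \left(-4 + 4\right) \left(-8\right) 19 = 0 \left(-8\right) 19 = 0 \cdot 19 = 0$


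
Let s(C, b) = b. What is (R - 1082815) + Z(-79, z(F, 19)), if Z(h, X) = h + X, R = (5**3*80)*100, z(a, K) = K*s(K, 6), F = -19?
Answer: -82780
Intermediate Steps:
z(a, K) = 6*K (z(a, K) = K*6 = 6*K)
R = 1000000 (R = (125*80)*100 = 10000*100 = 1000000)
Z(h, X) = X + h
(R - 1082815) + Z(-79, z(F, 19)) = (1000000 - 1082815) + (6*19 - 79) = -82815 + (114 - 79) = -82815 + 35 = -82780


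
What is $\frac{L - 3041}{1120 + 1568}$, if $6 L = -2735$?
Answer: $- \frac{20981}{16128} \approx -1.3009$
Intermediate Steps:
$L = - \frac{2735}{6}$ ($L = \frac{1}{6} \left(-2735\right) = - \frac{2735}{6} \approx -455.83$)
$\frac{L - 3041}{1120 + 1568} = \frac{- \frac{2735}{6} - 3041}{1120 + 1568} = - \frac{20981}{6 \cdot 2688} = \left(- \frac{20981}{6}\right) \frac{1}{2688} = - \frac{20981}{16128}$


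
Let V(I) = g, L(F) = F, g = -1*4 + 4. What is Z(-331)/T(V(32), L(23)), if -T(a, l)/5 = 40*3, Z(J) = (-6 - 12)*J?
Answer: -993/100 ≈ -9.9300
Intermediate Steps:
g = 0 (g = -4 + 4 = 0)
Z(J) = -18*J
V(I) = 0
T(a, l) = -600 (T(a, l) = -200*3 = -5*120 = -600)
Z(-331)/T(V(32), L(23)) = -18*(-331)/(-600) = 5958*(-1/600) = -993/100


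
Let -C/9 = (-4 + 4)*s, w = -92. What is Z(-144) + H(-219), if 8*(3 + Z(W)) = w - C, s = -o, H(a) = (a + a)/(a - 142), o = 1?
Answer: -9593/722 ≈ -13.287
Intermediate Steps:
H(a) = 2*a/(-142 + a) (H(a) = (2*a)/(-142 + a) = 2*a/(-142 + a))
s = -1 (s = -1*1 = -1)
C = 0 (C = -9*(-4 + 4)*(-1) = -0*(-1) = -9*0 = 0)
Z(W) = -29/2 (Z(W) = -3 + (-92 - 1*0)/8 = -3 + (-92 + 0)/8 = -3 + (⅛)*(-92) = -3 - 23/2 = -29/2)
Z(-144) + H(-219) = -29/2 + 2*(-219)/(-142 - 219) = -29/2 + 2*(-219)/(-361) = -29/2 + 2*(-219)*(-1/361) = -29/2 + 438/361 = -9593/722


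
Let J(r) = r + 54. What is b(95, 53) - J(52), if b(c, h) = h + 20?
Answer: -33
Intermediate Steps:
b(c, h) = 20 + h
J(r) = 54 + r
b(95, 53) - J(52) = (20 + 53) - (54 + 52) = 73 - 1*106 = 73 - 106 = -33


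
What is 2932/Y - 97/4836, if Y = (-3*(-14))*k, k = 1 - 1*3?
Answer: -1182275/33852 ≈ -34.925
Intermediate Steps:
k = -2 (k = 1 - 3 = -2)
Y = -84 (Y = -3*(-14)*(-2) = 42*(-2) = -84)
2932/Y - 97/4836 = 2932/(-84) - 97/4836 = 2932*(-1/84) - 97*1/4836 = -733/21 - 97/4836 = -1182275/33852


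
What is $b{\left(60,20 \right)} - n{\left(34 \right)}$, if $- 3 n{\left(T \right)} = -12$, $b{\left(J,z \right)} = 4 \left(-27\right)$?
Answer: $-112$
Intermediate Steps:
$b{\left(J,z \right)} = -108$
$n{\left(T \right)} = 4$ ($n{\left(T \right)} = \left(- \frac{1}{3}\right) \left(-12\right) = 4$)
$b{\left(60,20 \right)} - n{\left(34 \right)} = -108 - 4 = -112$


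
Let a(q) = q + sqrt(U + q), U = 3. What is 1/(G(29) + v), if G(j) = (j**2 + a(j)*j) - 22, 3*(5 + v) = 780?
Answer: 1915/3640313 - 116*sqrt(2)/3640313 ≈ 0.00048099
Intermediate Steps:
v = 255 (v = -5 + (1/3)*780 = -5 + 260 = 255)
a(q) = q + sqrt(3 + q)
G(j) = -22 + j**2 + j*(j + sqrt(3 + j)) (G(j) = (j**2 + (j + sqrt(3 + j))*j) - 22 = (j**2 + j*(j + sqrt(3 + j))) - 22 = -22 + j**2 + j*(j + sqrt(3 + j)))
1/(G(29) + v) = 1/((-22 + 29**2 + 29*(29 + sqrt(3 + 29))) + 255) = 1/((-22 + 841 + 29*(29 + sqrt(32))) + 255) = 1/((-22 + 841 + 29*(29 + 4*sqrt(2))) + 255) = 1/((-22 + 841 + (841 + 116*sqrt(2))) + 255) = 1/((1660 + 116*sqrt(2)) + 255) = 1/(1915 + 116*sqrt(2))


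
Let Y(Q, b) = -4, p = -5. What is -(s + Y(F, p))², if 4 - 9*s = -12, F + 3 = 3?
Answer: -400/81 ≈ -4.9383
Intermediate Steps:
F = 0 (F = -3 + 3 = 0)
s = 16/9 (s = 4/9 - ⅑*(-12) = 4/9 + 4/3 = 16/9 ≈ 1.7778)
-(s + Y(F, p))² = -(16/9 - 4)² = -(-20/9)² = -1*400/81 = -400/81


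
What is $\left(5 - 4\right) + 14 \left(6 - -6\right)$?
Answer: $169$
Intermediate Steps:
$\left(5 - 4\right) + 14 \left(6 - -6\right) = 1 + 14 \left(6 + 6\right) = 1 + 14 \cdot 12 = 1 + 168 = 169$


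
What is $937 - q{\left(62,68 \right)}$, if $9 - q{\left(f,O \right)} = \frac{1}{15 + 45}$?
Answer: $\frac{55681}{60} \approx 928.02$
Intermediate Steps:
$q{\left(f,O \right)} = \frac{539}{60}$ ($q{\left(f,O \right)} = 9 - \frac{1}{15 + 45} = 9 - \frac{1}{60} = \frac{539}{60}$)
$937 - q{\left(62,68 \right)} = 937 - \frac{539}{60} = \frac{55681}{60}$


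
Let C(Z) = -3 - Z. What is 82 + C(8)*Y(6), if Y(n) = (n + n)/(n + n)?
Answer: 71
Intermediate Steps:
Y(n) = 1 (Y(n) = (2*n)/((2*n)) = (2*n)*(1/(2*n)) = 1)
82 + C(8)*Y(6) = 82 + (-3 - 1*8)*1 = 82 + (-3 - 8)*1 = 82 - 11*1 = 82 - 11 = 71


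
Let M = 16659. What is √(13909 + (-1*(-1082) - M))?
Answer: 2*I*√417 ≈ 40.841*I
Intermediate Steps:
√(13909 + (-1*(-1082) - M)) = √(13909 + (-1*(-1082) - 1*16659)) = √(13909 + (1082 - 16659)) = √(13909 - 15577) = √(-1668) = 2*I*√417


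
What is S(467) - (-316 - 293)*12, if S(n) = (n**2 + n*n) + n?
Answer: 443953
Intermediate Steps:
S(n) = n + 2*n**2 (S(n) = (n**2 + n**2) + n = 2*n**2 + n = n + 2*n**2)
S(467) - (-316 - 293)*12 = 467*(1 + 2*467) - (-316 - 293)*12 = 467*(1 + 934) - (-609)*12 = 467*935 - 1*(-7308) = 436645 + 7308 = 443953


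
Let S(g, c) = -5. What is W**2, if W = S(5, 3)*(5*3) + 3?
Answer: 5184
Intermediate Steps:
W = -72 (W = -25*3 + 3 = -5*15 + 3 = -75 + 3 = -72)
W**2 = (-72)**2 = 5184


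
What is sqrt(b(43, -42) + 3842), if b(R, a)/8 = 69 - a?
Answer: sqrt(4730) ≈ 68.775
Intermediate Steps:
b(R, a) = 552 - 8*a (b(R, a) = 8*(69 - a) = 552 - 8*a)
sqrt(b(43, -42) + 3842) = sqrt((552 - 8*(-42)) + 3842) = sqrt((552 + 336) + 3842) = sqrt(888 + 3842) = sqrt(4730)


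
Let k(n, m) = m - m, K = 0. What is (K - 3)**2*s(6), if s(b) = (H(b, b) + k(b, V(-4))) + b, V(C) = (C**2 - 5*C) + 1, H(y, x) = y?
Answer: 108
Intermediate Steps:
V(C) = 1 + C**2 - 5*C
k(n, m) = 0
s(b) = 2*b (s(b) = (b + 0) + b = b + b = 2*b)
(K - 3)**2*s(6) = (0 - 3)**2*(2*6) = (-3)**2*12 = 9*12 = 108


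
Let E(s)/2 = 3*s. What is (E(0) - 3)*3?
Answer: -9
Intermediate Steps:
E(s) = 6*s (E(s) = 2*(3*s) = 6*s)
(E(0) - 3)*3 = (6*0 - 3)*3 = (0 - 3)*3 = -3*3 = -9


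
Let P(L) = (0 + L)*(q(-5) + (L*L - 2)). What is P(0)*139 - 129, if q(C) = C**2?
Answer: -129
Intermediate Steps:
P(L) = L*(23 + L**2) (P(L) = (0 + L)*((-5)**2 + (L*L - 2)) = L*(25 + (L**2 - 2)) = L*(25 + (-2 + L**2)) = L*(23 + L**2))
P(0)*139 - 129 = (0*(23 + 0**2))*139 - 129 = (0*(23 + 0))*139 - 129 = (0*23)*139 - 129 = 0*139 - 129 = 0 - 129 = -129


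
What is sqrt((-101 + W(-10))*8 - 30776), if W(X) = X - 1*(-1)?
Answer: 2*I*sqrt(7914) ≈ 177.92*I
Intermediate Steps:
W(X) = 1 + X (W(X) = X + 1 = 1 + X)
sqrt((-101 + W(-10))*8 - 30776) = sqrt((-101 + (1 - 10))*8 - 30776) = sqrt((-101 - 9)*8 - 30776) = sqrt(-110*8 - 30776) = sqrt(-880 - 30776) = sqrt(-31656) = 2*I*sqrt(7914)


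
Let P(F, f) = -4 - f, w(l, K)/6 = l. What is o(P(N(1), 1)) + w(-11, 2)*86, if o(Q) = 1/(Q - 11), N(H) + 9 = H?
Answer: -90817/16 ≈ -5676.1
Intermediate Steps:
w(l, K) = 6*l
N(H) = -9 + H
o(Q) = 1/(-11 + Q)
o(P(N(1), 1)) + w(-11, 2)*86 = 1/(-11 + (-4 - 1*1)) + (6*(-11))*86 = 1/(-11 + (-4 - 1)) - 66*86 = 1/(-11 - 5) - 5676 = 1/(-16) - 5676 = -1/16 - 5676 = -90817/16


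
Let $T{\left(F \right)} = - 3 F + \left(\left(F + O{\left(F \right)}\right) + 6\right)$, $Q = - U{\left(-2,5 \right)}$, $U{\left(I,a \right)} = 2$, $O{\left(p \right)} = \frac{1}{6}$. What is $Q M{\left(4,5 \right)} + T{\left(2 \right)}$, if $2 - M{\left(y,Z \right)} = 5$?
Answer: $\frac{49}{6} \approx 8.1667$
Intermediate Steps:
$O{\left(p \right)} = \frac{1}{6}$
$M{\left(y,Z \right)} = -3$ ($M{\left(y,Z \right)} = 2 - 5 = -3$)
$Q = -2$ ($Q = \left(-1\right) 2 = -2$)
$T{\left(F \right)} = \frac{37}{6} - 2 F$ ($T{\left(F \right)} = - 3 F + \left(\left(F + \frac{1}{6}\right) + 6\right) = - 3 F + \left(\left(\frac{1}{6} + F\right) + 6\right) = - 3 F + \left(\frac{37}{6} + F\right) = \frac{37}{6} - 2 F$)
$Q M{\left(4,5 \right)} + T{\left(2 \right)} = \left(-2\right) \left(-3\right) + \left(\frac{37}{6} - 4\right) = 6 + \left(\frac{37}{6} - 4\right) = 6 + \frac{13}{6} = \frac{49}{6}$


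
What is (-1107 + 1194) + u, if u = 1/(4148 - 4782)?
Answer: 55157/634 ≈ 86.998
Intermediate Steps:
u = -1/634 (u = 1/(-634) = -1/634 ≈ -0.0015773)
(-1107 + 1194) + u = (-1107 + 1194) - 1/634 = 87 - 1/634 = 55157/634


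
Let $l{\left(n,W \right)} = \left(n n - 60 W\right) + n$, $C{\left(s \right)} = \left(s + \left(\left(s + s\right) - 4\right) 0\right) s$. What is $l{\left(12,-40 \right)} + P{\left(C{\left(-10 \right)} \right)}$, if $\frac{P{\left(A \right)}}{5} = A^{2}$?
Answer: $52556$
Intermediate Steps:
$C{\left(s \right)} = s^{2}$ ($C{\left(s \right)} = \left(s + \left(2 s - 4\right) 0\right) s = \left(s + \left(-4 + 2 s\right) 0\right) s = \left(s + 0\right) s = s s = s^{2}$)
$P{\left(A \right)} = 5 A^{2}$
$l{\left(n,W \right)} = n + n^{2} - 60 W$ ($l{\left(n,W \right)} = \left(n^{2} - 60 W\right) + n = n + n^{2} - 60 W$)
$l{\left(12,-40 \right)} + P{\left(C{\left(-10 \right)} \right)} = \left(12 + 12^{2} - -2400\right) + 5 \left(\left(-10\right)^{2}\right)^{2} = \left(12 + 144 + 2400\right) + 5 \cdot 100^{2} = 2556 + 5 \cdot 10000 = 2556 + 50000 = 52556$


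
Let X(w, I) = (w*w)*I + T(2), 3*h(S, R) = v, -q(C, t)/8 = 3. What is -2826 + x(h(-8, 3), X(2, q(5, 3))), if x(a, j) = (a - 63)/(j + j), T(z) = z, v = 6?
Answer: -531227/188 ≈ -2825.7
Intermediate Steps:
q(C, t) = -24 (q(C, t) = -8*3 = -24)
h(S, R) = 2 (h(S, R) = (⅓)*6 = 2)
X(w, I) = 2 + I*w² (X(w, I) = (w*w)*I + 2 = w²*I + 2 = I*w² + 2 = 2 + I*w²)
x(a, j) = (-63 + a)/(2*j) (x(a, j) = (-63 + a)/((2*j)) = (-63 + a)*(1/(2*j)) = (-63 + a)/(2*j))
-2826 + x(h(-8, 3), X(2, q(5, 3))) = -2826 + (-63 + 2)/(2*(2 - 24*2²)) = -2826 + (½)*(-61)/(2 - 24*4) = -2826 + (½)*(-61)/(2 - 96) = -2826 + (½)*(-61)/(-94) = -2826 + (½)*(-1/94)*(-61) = -2826 + 61/188 = -531227/188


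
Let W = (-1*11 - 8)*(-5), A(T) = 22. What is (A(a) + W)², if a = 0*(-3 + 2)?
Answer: 13689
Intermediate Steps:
a = 0 (a = 0*(-1) = 0)
W = 95 (W = (-11 - 8)*(-5) = -19*(-5) = 95)
(A(a) + W)² = (22 + 95)² = 117² = 13689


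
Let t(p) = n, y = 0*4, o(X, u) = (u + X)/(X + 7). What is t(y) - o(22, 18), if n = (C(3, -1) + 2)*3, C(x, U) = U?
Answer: 47/29 ≈ 1.6207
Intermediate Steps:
o(X, u) = (X + u)/(7 + X)
y = 0
n = 3 (n = (-1 + 2)*3 = 1*3 = 3)
t(p) = 3
t(y) - o(22, 18) = 3 - (22 + 18)/(7 + 22) = 3 - 40/29 = 47/29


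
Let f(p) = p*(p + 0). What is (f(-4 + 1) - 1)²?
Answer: 64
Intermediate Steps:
f(p) = p² (f(p) = p*p = p²)
(f(-4 + 1) - 1)² = ((-4 + 1)² - 1)² = ((-3)² - 1)² = (9 - 1)² = 8² = 64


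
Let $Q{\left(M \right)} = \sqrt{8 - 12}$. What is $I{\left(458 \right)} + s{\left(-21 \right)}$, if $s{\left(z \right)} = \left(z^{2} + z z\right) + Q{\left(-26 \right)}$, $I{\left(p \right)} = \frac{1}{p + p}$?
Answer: $\frac{807913}{916} + 2 i \approx 882.0 + 2.0 i$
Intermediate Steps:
$I{\left(p \right)} = \frac{1}{2 p}$
$Q{\left(M \right)} = 2 i$ ($Q{\left(M \right)} = \sqrt{-4} = 2 i$)
$s{\left(z \right)} = 2 i + 2 z^{2}$ ($s{\left(z \right)} = \left(z^{2} + z z\right) + 2 i = \left(z^{2} + z^{2}\right) + 2 i = 2 z^{2} + 2 i = 2 i + 2 z^{2}$)
$I{\left(458 \right)} + s{\left(-21 \right)} = \frac{1}{2 \cdot 458} + \left(2 i + 2 \left(-21\right)^{2}\right) = \frac{1}{2} \cdot \frac{1}{458} + \left(2 i + 2 \cdot 441\right) = \frac{1}{916} + \left(2 i + 882\right) = \frac{1}{916} + \left(882 + 2 i\right) = \frac{807913}{916} + 2 i$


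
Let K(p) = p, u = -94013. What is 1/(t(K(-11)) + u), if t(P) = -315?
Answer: -1/94328 ≈ -1.0601e-5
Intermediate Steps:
1/(t(K(-11)) + u) = 1/(-315 - 94013) = 1/(-94328) = -1/94328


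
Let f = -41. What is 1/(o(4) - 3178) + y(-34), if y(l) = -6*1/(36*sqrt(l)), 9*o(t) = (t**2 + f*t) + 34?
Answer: -3/9572 + I*sqrt(34)/204 ≈ -0.00031341 + 0.028583*I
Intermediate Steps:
o(t) = 34/9 - 41*t/9 + t**2/9 (o(t) = ((t**2 - 41*t) + 34)/9 = (34 + t**2 - 41*t)/9 = 34/9 - 41*t/9 + t**2/9)
y(l) = -1/(6*sqrt(l))
1/(o(4) - 3178) + y(-34) = 1/((34/9 - 41/9*4 + (1/9)*4**2) - 3178) - (-1)*I*sqrt(34)/204 = 1/((34/9 - 164/9 + (1/9)*16) - 3178) - (-1)*I*sqrt(34)/204 = 1/((34/9 - 164/9 + 16/9) - 3178) + I*sqrt(34)/204 = 1/(-38/3 - 3178) + I*sqrt(34)/204 = 1/(-9572/3) + I*sqrt(34)/204 = -3/9572 + I*sqrt(34)/204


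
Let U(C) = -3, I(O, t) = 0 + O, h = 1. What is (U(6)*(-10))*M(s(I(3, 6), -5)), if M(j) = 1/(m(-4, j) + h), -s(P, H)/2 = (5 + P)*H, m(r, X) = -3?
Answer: -15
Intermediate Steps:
I(O, t) = O
s(P, H) = -2*H*(5 + P) (s(P, H) = -2*(5 + P)*H = -2*H*(5 + P))
M(j) = -1/2 (M(j) = 1/(-3 + 1) = 1/(-2) = -1/2)
(U(6)*(-10))*M(s(I(3, 6), -5)) = -3*(-10)*(-1/2) = 30*(-1/2) = -15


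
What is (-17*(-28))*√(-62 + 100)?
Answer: 476*√38 ≈ 2934.3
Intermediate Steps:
(-17*(-28))*√(-62 + 100) = 476*√38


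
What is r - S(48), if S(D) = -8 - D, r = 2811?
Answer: 2867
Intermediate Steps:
r - S(48) = 2811 - (-8 - 1*48) = 2811 - (-8 - 48) = 2811 - 1*(-56) = 2811 + 56 = 2867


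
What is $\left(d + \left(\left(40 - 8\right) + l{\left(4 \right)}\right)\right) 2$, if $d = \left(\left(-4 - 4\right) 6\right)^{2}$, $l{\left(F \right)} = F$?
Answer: $4680$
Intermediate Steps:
$d = 2304$ ($d = \left(\left(-8\right) 6\right)^{2} = \left(-48\right)^{2} = 2304$)
$\left(d + \left(\left(40 - 8\right) + l{\left(4 \right)}\right)\right) 2 = \left(2304 + \left(\left(40 - 8\right) + 4\right)\right) 2 = \left(2304 + \left(32 + 4\right)\right) 2 = \left(2304 + 36\right) 2 = 2340 \cdot 2 = 4680$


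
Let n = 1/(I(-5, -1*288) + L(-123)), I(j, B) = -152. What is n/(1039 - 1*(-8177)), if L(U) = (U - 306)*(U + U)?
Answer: 1/971200512 ≈ 1.0297e-9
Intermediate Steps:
L(U) = 2*U*(-306 + U) (L(U) = (-306 + U)*(2*U) = 2*U*(-306 + U))
n = 1/105382 (n = 1/(-152 + 2*(-123)*(-306 - 123)) = 1/(-152 + 2*(-123)*(-429)) = 1/(-152 + 105534) = 1/105382 ≈ 9.4893e-6)
n/(1039 - 1*(-8177)) = 1/(105382*(1039 - 1*(-8177))) = 1/(105382*(1039 + 8177)) = (1/105382)/9216 = (1/105382)*(1/9216) = 1/971200512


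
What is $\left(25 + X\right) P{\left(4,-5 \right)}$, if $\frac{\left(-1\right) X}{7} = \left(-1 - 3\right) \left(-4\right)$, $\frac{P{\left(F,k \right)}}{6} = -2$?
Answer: $1044$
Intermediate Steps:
$P{\left(F,k \right)} = -12$ ($P{\left(F,k \right)} = 6 \left(-2\right) = -12$)
$X = -112$ ($X = - 7 \left(-1 - 3\right) \left(-4\right) = - 7 \left(\left(-4\right) \left(-4\right)\right) = \left(-7\right) 16 = -112$)
$\left(25 + X\right) P{\left(4,-5 \right)} = \left(25 - 112\right) \left(-12\right) = \left(-87\right) \left(-12\right) = 1044$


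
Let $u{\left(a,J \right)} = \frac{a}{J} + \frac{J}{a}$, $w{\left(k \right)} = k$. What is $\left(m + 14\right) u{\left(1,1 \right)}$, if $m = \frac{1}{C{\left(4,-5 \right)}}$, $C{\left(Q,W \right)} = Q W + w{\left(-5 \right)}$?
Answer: $\frac{698}{25} \approx 27.92$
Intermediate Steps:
$u{\left(a,J \right)} = \frac{J}{a} + \frac{a}{J}$
$C{\left(Q,W \right)} = -5 + Q W$ ($C{\left(Q,W \right)} = Q W - 5 = -5 + Q W$)
$m = - \frac{1}{25}$ ($m = \frac{1}{-5 + 4 \left(-5\right)} = \frac{1}{-5 - 20} = \frac{1}{-25} = - \frac{1}{25} \approx -0.04$)
$\left(m + 14\right) u{\left(1,1 \right)} = \left(- \frac{1}{25} + 14\right) \left(1 \cdot 1^{-1} + 1 \cdot 1^{-1}\right) = \frac{349 \left(1 \cdot 1 + 1 \cdot 1\right)}{25} = \frac{349 \left(1 + 1\right)}{25} = \frac{349}{25} \cdot 2 = \frac{698}{25}$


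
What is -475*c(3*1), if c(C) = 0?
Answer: 0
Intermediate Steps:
-475*c(3*1) = -475*0 = 0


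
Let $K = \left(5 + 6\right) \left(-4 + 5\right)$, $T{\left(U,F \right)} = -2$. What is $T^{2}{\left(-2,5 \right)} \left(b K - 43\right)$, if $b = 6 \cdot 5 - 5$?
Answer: $928$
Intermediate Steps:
$b = 25$ ($b = 30 - 5 = 25$)
$K = 11$ ($K = 11 \cdot 1 = 11$)
$T^{2}{\left(-2,5 \right)} \left(b K - 43\right) = \left(-2\right)^{2} \left(25 \cdot 11 - 43\right) = 4 \left(275 - 43\right) = 4 \cdot 232 = 928$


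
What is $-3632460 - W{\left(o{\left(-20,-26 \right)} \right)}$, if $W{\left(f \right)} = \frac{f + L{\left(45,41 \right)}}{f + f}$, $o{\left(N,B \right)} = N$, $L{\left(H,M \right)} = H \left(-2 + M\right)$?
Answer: $- \frac{29059333}{8} \approx -3.6324 \cdot 10^{6}$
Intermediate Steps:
$W{\left(f \right)} = \frac{1755 + f}{2 f}$ ($W{\left(f \right)} = \frac{f + 45 \left(-2 + 41\right)}{f + f} = \frac{f + 45 \cdot 39}{2 f} = \left(f + 1755\right) \frac{1}{2 f} = \left(1755 + f\right) \frac{1}{2 f} = \frac{1755 + f}{2 f}$)
$-3632460 - W{\left(o{\left(-20,-26 \right)} \right)} = -3632460 - \frac{1755 - 20}{2 \left(-20\right)} = -3632460 - \frac{1}{2} \left(- \frac{1}{20}\right) 1735 = -3632460 - - \frac{347}{8} = -3632460 + \frac{347}{8} = - \frac{29059333}{8}$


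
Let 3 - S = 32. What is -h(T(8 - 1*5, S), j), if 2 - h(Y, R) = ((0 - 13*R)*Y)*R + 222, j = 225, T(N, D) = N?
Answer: -1974155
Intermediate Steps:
S = -29 (S = 3 - 1*32 = 3 - 32 = -29)
h(Y, R) = -220 + 13*Y*R² (h(Y, R) = 2 - (((0 - 13*R)*Y)*R + 222) = 2 - (((-13*R)*Y)*R + 222) = 2 - ((-13*R*Y)*R + 222) = 2 - (-13*Y*R² + 222) = 2 - (222 - 13*Y*R²) = 2 + (-222 + 13*Y*R²) = -220 + 13*Y*R²)
-h(T(8 - 1*5, S), j) = -(-220 + 13*(8 - 1*5)*225²) = -(-220 + 13*(8 - 5)*50625) = -(-220 + 13*3*50625) = -(-220 + 1974375) = -1*1974155 = -1974155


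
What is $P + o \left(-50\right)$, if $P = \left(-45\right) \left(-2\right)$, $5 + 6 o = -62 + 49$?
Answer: $240$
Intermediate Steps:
$o = -3$ ($o = - \frac{5}{6} + \frac{-62 + 49}{6} = - \frac{5}{6} + \frac{1}{6} \left(-13\right) = - \frac{5}{6} - \frac{13}{6} = -3$)
$P = 90$
$P + o \left(-50\right) = 90 - -150 = 90 + 150 = 240$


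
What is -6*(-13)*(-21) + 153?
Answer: -1485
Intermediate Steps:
-6*(-13)*(-21) + 153 = 78*(-21) + 153 = -1638 + 153 = -1485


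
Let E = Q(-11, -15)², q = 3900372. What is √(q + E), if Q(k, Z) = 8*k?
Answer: 2*√977029 ≈ 1976.9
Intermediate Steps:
E = 7744 (E = (8*(-11))² = (-88)² = 7744)
√(q + E) = √(3900372 + 7744) = √3908116 = 2*√977029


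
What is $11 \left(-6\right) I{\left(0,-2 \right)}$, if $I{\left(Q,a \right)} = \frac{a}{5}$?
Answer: $\frac{132}{5} \approx 26.4$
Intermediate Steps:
$I{\left(Q,a \right)} = \frac{a}{5}$ ($I{\left(Q,a \right)} = a \frac{1}{5} = \frac{a}{5}$)
$11 \left(-6\right) I{\left(0,-2 \right)} = 11 \left(-6\right) \frac{1}{5} \left(-2\right) = \left(-66\right) \left(- \frac{2}{5}\right) = \frac{132}{5}$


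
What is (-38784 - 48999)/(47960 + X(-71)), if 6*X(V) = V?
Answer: -526698/287689 ≈ -1.8308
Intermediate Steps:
X(V) = V/6
(-38784 - 48999)/(47960 + X(-71)) = (-38784 - 48999)/(47960 + (1/6)*(-71)) = -87783/(47960 - 71/6) = -87783/287689/6 = -87783*6/287689 = -526698/287689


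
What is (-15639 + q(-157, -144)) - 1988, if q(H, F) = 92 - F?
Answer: -17391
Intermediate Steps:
(-15639 + q(-157, -144)) - 1988 = (-15639 + (92 - 1*(-144))) - 1988 = (-15639 + (92 + 144)) - 1988 = (-15639 + 236) - 1988 = -15403 - 1988 = -17391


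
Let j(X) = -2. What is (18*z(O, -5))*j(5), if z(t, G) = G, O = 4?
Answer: 180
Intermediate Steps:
(18*z(O, -5))*j(5) = (18*(-5))*(-2) = -90*(-2) = 180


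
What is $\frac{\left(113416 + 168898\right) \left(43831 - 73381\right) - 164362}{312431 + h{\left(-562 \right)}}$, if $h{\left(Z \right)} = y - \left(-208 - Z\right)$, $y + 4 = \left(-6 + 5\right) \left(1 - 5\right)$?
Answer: $- \frac{8342543062}{312077} \approx -26732.0$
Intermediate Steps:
$y = 0$ ($y = -4 + \left(-6 + 5\right) \left(1 - 5\right) = -4 - -4 = -4 + 4 = 0$)
$h{\left(Z \right)} = 208 + Z$ ($h{\left(Z \right)} = 0 - \left(-208 - Z\right) = 0 + \left(208 + Z\right) = 208 + Z$)
$\frac{\left(113416 + 168898\right) \left(43831 - 73381\right) - 164362}{312431 + h{\left(-562 \right)}} = \frac{\left(113416 + 168898\right) \left(43831 - 73381\right) - 164362}{312431 + \left(208 - 562\right)} = \frac{282314 \left(-29550\right) - 164362}{312431 - 354} = \frac{-8342378700 - 164362}{312077} = \left(-8342543062\right) \frac{1}{312077} = - \frac{8342543062}{312077}$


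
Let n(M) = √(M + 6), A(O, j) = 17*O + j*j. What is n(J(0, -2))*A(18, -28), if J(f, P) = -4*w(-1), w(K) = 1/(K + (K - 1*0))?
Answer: 2180*√2 ≈ 3083.0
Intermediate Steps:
w(K) = 1/(2*K) (w(K) = 1/(K + (K + 0)) = 1/(K + K) = 1/(2*K))
A(O, j) = j² + 17*O (A(O, j) = 17*O + j² = j² + 17*O)
J(f, P) = 2 (J(f, P) = -2/(-1) = -2*(-1) = -4*(-½) = 2)
n(M) = √(6 + M)
n(J(0, -2))*A(18, -28) = √(6 + 2)*((-28)² + 17*18) = √8*(784 + 306) = (2*√2)*1090 = 2180*√2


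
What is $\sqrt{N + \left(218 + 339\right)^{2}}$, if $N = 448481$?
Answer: $\sqrt{758730} \approx 871.05$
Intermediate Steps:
$\sqrt{N + \left(218 + 339\right)^{2}} = \sqrt{448481 + \left(218 + 339\right)^{2}} = \sqrt{448481 + 557^{2}} = \sqrt{448481 + 310249} = \sqrt{758730}$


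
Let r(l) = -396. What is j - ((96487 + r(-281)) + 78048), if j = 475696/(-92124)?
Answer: -4010714233/23031 ≈ -1.7414e+5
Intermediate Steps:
j = -118924/23031 (j = 475696*(-1/92124) = -118924/23031 ≈ -5.1637)
j - ((96487 + r(-281)) + 78048) = -118924/23031 - ((96487 - 396) + 78048) = -118924/23031 - (96091 + 78048) = -118924/23031 - 1*174139 = -118924/23031 - 174139 = -4010714233/23031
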